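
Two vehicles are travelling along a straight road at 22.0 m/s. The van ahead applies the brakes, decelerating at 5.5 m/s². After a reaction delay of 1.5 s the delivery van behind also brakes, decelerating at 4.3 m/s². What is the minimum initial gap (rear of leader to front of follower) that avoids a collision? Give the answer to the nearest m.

Leader travels v²/(2a_L) = 484.000 / 11.000 = 44.000 m before stopping.
Follower covers v·t_r = 22.0000 × 1.5 = 33.000 m while reacting, then v²/(2a_F) = 484.000 / 8.600 = 56.279 m while braking, for a total of 33.000 + 56.279 = 89.279 m.
Since a_F ≤ a_L and the follower starts braking later, the follower is never slower than the leader, so the closest approach is when both have stopped.
Minimum gap = 89.279 − 44.000 = 45.279 m.

Minimum gap ≈ 45 m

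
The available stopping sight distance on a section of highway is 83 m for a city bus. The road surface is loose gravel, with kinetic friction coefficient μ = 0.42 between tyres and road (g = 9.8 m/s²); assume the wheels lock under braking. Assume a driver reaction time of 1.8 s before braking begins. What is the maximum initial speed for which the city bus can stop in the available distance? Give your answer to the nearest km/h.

Maximum speed ≈ 71 km/h

a = μg = 0.42 × 9.8 = 4.116 m/s².
Stopping distance: v·t_r + v²/(2a) = 83 with t_r = 1.8 s and a = 4.116 m/s².
So v² + 14.818 v − 683.26 = 0.
Positive root: v = −a·t_r + √((a·t_r)² + 2a·d) = −7.409 + √(54.893 + 683.26) = 19.7600 m/s.
19.7600 m/s × 3.6 = 71.136 km/h.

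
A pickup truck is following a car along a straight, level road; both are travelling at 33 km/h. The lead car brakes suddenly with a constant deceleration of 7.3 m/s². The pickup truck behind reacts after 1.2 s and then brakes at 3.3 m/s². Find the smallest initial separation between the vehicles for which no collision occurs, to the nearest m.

Minimum gap ≈ 18 m

33 km/h ÷ 3.6 = 9.1667 m/s.
Leader travels v²/(2a_L) = 84.028 / 14.600 = 5.755 m before stopping.
Follower covers v·t_r = 9.1667 × 1.2 = 11.000 m while reacting, then v²/(2a_F) = 84.028 / 6.600 = 12.732 m while braking, for a total of 11.000 + 12.732 = 23.732 m.
Since a_F ≤ a_L and the follower starts braking later, the follower is never slower than the leader, so the closest approach is when both have stopped.
Minimum gap = 23.732 − 5.755 = 17.977 m.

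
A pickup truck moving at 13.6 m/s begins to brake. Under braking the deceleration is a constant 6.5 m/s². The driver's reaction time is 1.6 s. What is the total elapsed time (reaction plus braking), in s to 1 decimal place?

Braking time = v/a = 13.6000 / 6.500 = 2.092 s.
Total = 1.6 + 2.092 = 3.692 s.

Total time ≈ 3.7 s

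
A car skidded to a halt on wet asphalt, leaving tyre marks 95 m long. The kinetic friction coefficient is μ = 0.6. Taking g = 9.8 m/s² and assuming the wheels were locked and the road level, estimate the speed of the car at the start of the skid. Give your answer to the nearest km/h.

Initial speed ≈ 120 km/h

Deceleration a = μg = 0.6 × 9.8 = 5.880 m/s².
v = √(2a·d) = √(2 × 5.880 × 95) = √1117.200 = 33.4245 m/s.
= 33.4245 × 3.6 = 120.328 km/h.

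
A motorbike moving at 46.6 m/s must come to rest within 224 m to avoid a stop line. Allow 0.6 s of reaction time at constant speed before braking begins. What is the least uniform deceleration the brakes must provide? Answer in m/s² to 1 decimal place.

Required deceleration ≈ 5.5 m/s²

Distance covered during reaction = 46.6000 × 0.6 = 27.960 m.
Distance available for braking: 224 − 27.960 = 196.040 m.
v² = 2a·d ⇒ a = v²/(2d) = 46.6000² / (2 × 196.040) = 2171.560 / 392.080 = 5.5386 m/s².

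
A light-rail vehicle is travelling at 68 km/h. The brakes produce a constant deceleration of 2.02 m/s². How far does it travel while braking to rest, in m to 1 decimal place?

Braking distance ≈ 88.3 m

68 km/h ÷ 3.6 = 18.8889 m/s.
Braking distance = v²/(2a) = 18.8889² / (2 × 2.020) = 356.791 / 4.040 = 88.315 m.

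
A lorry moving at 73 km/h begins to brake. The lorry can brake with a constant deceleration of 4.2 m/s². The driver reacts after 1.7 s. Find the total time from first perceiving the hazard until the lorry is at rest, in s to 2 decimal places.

Total time ≈ 6.53 s

73 km/h ÷ 3.6 = 20.2778 m/s.
Braking time = v/a = 20.2778 / 4.200 = 4.828 s.
Total = 1.7 + 4.828 = 6.528 s.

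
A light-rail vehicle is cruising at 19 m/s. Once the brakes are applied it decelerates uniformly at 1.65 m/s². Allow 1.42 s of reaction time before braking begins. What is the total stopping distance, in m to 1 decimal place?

Reaction distance = v·t_r = 19.0000 × 1.42 = 26.980 m.
Braking distance = v²/(2a) = 19.0000² / (2 × 1.650) = 361.000 / 3.300 = 109.394 m.
Total = 26.980 + 109.394 = 136.374 m.

Total stopping distance ≈ 136.4 m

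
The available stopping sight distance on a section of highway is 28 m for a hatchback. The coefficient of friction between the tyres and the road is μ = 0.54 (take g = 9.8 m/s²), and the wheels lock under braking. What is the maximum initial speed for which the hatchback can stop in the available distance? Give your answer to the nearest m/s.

Maximum speed ≈ 17 m/s

a = μg = 0.54 × 9.8 = 5.292 m/s².
v²/(2a) = d ⇒ v = √(2 × 5.292 × 28) = √296.35 = 17.2148 m/s.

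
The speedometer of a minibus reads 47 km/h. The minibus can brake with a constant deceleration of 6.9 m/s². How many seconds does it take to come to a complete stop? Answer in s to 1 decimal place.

Braking time ≈ 1.9 s

47 km/h ÷ 3.6 = 13.0556 m/s.
Braking time = v/a = 13.0556 / 6.900 = 1.892 s.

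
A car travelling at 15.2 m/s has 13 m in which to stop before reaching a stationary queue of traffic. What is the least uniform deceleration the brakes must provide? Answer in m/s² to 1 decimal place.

v² = 2a·d ⇒ a = v²/(2d) = 15.2000² / (2 × 13.000) = 231.040 / 26.000 = 8.8862 m/s².

Required deceleration ≈ 8.9 m/s²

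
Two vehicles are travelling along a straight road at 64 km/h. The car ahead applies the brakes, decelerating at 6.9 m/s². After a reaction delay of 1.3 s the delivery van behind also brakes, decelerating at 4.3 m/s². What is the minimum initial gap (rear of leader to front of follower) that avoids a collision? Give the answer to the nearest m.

Minimum gap ≈ 37 m

64 km/h ÷ 3.6 = 17.7778 m/s.
Leader travels v²/(2a_L) = 316.050 / 13.800 = 22.902 m before stopping.
Follower covers v·t_r = 17.7778 × 1.3 = 23.111 m while reacting, then v²/(2a_F) = 316.050 / 8.600 = 36.750 m while braking, for a total of 23.111 + 36.750 = 59.861 m.
Since a_F ≤ a_L and the follower starts braking later, the follower is never slower than the leader, so the closest approach is when both have stopped.
Minimum gap = 59.861 − 22.902 = 36.959 m.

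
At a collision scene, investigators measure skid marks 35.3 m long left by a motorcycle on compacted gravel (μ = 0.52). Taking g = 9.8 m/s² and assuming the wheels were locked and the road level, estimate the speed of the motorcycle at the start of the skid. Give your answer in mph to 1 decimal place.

Initial speed ≈ 42.4 mph

Deceleration a = μg = 0.52 × 9.8 = 5.096 m/s².
v = √(2a·d) = √(2 × 5.096 × 35.3) = √359.778 = 18.9678 m/s.
= 18.9678 ÷ 0.44704 = 42.430 mph.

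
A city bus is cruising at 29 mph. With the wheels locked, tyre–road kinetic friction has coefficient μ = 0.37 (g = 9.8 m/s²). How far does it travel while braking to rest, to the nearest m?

29 mph × 0.44704 = 12.9642 m/s.
a = μg = 0.37 × 9.8 = 3.626 m/s².
Braking distance = v²/(2a) = 12.9642² / (2 × 3.626) = 168.070 / 7.252 = 23.176 m.

Braking distance ≈ 23 m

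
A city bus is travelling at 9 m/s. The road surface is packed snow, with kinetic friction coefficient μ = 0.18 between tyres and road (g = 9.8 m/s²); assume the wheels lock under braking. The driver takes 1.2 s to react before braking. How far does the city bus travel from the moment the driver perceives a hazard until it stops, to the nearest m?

a = μg = 0.18 × 9.8 = 1.764 m/s².
Reaction distance = v·t_r = 9.0000 × 1.2 = 10.800 m.
Braking distance = v²/(2a) = 9.0000² / (2 × 1.764) = 81.000 / 3.528 = 22.959 m.
Total = 10.800 + 22.959 = 33.759 m.

Total stopping distance ≈ 34 m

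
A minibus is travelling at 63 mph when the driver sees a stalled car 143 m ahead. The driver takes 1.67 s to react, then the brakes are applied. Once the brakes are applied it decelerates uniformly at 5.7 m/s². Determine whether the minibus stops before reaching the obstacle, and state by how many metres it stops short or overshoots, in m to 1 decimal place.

Yes — it stops 26.4 m short of the obstacle

63 mph × 0.44704 = 28.1635 m/s.
Reaction distance = 28.1635 × 1.67 = 47.033 m.
Braking distance = v²/(2a) = 793.183 / 11.400 = 69.577 m.
Total stopping distance = 47.033 + 69.577 = 116.610 m, vs 143 m available — it stops with 143 − 116.610 = 26.390 m to spare.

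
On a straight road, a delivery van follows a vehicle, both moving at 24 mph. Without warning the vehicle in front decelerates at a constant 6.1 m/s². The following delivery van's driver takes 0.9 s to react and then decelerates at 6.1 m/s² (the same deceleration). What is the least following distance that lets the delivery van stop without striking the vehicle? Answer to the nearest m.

24 mph × 0.44704 = 10.7290 m/s.
Leader travels v²/(2a_L) = 115.111 / 12.200 = 9.435 m before stopping.
Follower covers v·t_r = 10.7290 × 0.9 = 9.656 m while reacting, then v²/(2a_F) = 115.111 / 12.200 = 9.435 m while braking, for a total of 9.656 + 9.435 = 19.091 m.
Since a_F ≤ a_L and the follower starts braking later, the follower is never slower than the leader, so the closest approach is when both have stopped.
Minimum gap = 19.091 − 9.435 = 9.656 m.

Minimum gap ≈ 10 m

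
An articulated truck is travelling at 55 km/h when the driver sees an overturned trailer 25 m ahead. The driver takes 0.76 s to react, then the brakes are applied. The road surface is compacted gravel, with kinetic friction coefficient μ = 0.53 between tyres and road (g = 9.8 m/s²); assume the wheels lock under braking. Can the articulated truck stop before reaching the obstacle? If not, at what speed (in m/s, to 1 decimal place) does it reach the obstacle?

No — it strikes the obstacle at 9.7 m/s

55 km/h ÷ 3.6 = 15.2778 m/s.
a = μg = 0.53 × 9.8 = 5.194 m/s².
Reaction distance = 15.2778 × 0.76 = 11.611 m.
Braking distance needed to stop: v²/(2a) = 233.411 / 10.388 = 22.469 m, so total needed = 11.611 + 22.469 = 34.080 m > 25 m — it cannot stop.
Distance remaining when braking begins: 25 − 11.611 = 13.389 m.
v² = v₀² − 2a·d = 233.411 − 2 × 5.194 × 13.389 = 94.326 m²/s².
v = √94.326 = 9.712 m/s.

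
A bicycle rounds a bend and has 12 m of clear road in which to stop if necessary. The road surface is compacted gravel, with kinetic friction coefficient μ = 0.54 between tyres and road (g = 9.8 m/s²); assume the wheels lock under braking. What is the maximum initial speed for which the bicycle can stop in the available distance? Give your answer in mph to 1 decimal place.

a = μg = 0.54 × 9.8 = 5.292 m/s².
v²/(2a) = d ⇒ v = √(2 × 5.292 × 12) = √127.01 = 11.2699 m/s.
11.2699 m/s ÷ 0.44704 = 25.210 mph.

Maximum speed ≈ 25.2 mph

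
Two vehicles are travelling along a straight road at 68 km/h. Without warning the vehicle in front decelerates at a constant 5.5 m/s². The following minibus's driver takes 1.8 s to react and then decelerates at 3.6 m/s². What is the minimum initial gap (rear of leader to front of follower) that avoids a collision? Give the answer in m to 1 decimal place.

Minimum gap ≈ 51.1 m

68 km/h ÷ 3.6 = 18.8889 m/s.
Leader travels v²/(2a_L) = 356.791 / 11.000 = 32.436 m before stopping.
Follower covers v·t_r = 18.8889 × 1.8 = 34.000 m while reacting, then v²/(2a_F) = 356.791 / 7.200 = 49.554 m while braking, for a total of 34.000 + 49.554 = 83.554 m.
Since a_F ≤ a_L and the follower starts braking later, the follower is never slower than the leader, so the closest approach is when both have stopped.
Minimum gap = 83.554 − 32.436 = 51.118 m.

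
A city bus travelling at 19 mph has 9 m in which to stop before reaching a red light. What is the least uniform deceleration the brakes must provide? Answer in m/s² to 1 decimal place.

Required deceleration ≈ 4.0 m/s²

19 mph × 0.44704 = 8.4938 m/s.
v² = 2a·d ⇒ a = v²/(2d) = 8.4938² / (2 × 9.000) = 72.145 / 18.000 = 4.0081 m/s².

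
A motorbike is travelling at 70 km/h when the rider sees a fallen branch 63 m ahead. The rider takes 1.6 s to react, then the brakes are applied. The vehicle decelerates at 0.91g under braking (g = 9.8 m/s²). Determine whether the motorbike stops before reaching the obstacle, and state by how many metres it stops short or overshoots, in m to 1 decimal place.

Yes — it stops 10.7 m short of the obstacle

70 km/h ÷ 3.6 = 19.4444 m/s.
a = 0.91 × 9.8 = 8.918 m/s².
Reaction distance = 19.4444 × 1.6 = 31.111 m.
Braking distance = v²/(2a) = 378.085 / 17.836 = 21.198 m.
Total stopping distance = 31.111 + 21.198 = 52.309 m, vs 63 m available — it stops with 63 − 52.309 = 10.691 m to spare.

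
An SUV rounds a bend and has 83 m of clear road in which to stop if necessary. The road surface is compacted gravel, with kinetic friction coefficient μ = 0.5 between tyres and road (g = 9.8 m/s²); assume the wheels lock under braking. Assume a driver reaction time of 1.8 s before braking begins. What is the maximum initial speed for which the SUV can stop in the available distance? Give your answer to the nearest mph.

Maximum speed ≈ 47 mph

a = μg = 0.5 × 9.8 = 4.900 m/s².
Stopping distance: v·t_r + v²/(2a) = 83 with t_r = 1.8 s and a = 4.900 m/s².
So v² + 17.640 v − 813.40 = 0.
Positive root: v = −a·t_r + √((a·t_r)² + 2a·d) = −8.820 + √(77.792 + 813.40) = 21.0328 m/s.
21.0328 m/s ÷ 0.44704 = 47.049 mph.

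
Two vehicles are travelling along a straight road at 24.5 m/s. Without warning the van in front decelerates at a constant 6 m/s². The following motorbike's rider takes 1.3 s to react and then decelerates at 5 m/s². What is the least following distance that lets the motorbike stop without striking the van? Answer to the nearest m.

Minimum gap ≈ 42 m

Leader travels v²/(2a_L) = 600.250 / 12.000 = 50.021 m before stopping.
Follower covers v·t_r = 24.5000 × 1.3 = 31.850 m while reacting, then v²/(2a_F) = 600.250 / 10.000 = 60.025 m while braking, for a total of 31.850 + 60.025 = 91.875 m.
Since a_F ≤ a_L and the follower starts braking later, the follower is never slower than the leader, so the closest approach is when both have stopped.
Minimum gap = 91.875 − 50.021 = 41.854 m.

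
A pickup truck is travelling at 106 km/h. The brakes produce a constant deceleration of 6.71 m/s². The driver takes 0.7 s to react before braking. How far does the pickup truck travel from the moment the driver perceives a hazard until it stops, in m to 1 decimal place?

Total stopping distance ≈ 85.2 m

106 km/h ÷ 3.6 = 29.4444 m/s.
Reaction distance = v·t_r = 29.4444 × 0.7 = 20.611 m.
Braking distance = v²/(2a) = 29.4444² / (2 × 6.710) = 866.973 / 13.420 = 64.603 m.
Total = 20.611 + 64.603 = 85.214 m.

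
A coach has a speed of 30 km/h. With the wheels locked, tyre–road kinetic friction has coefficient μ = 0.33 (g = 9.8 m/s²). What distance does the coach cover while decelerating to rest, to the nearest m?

30 km/h ÷ 3.6 = 8.3333 m/s.
a = μg = 0.33 × 9.8 = 3.234 m/s².
Braking distance = v²/(2a) = 8.3333² / (2 × 3.234) = 69.444 / 6.468 = 10.737 m.

Braking distance ≈ 11 m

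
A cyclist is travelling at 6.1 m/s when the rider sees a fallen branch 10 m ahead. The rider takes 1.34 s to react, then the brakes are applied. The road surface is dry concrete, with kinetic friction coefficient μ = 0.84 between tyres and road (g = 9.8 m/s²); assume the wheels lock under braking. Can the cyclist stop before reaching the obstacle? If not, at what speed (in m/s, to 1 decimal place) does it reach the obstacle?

a = μg = 0.84 × 9.8 = 8.232 m/s².
Reaction distance = 6.1000 × 1.34 = 8.174 m.
Braking distance needed to stop: v²/(2a) = 37.210 / 16.464 = 2.260 m, so total needed = 8.174 + 2.260 = 10.434 m > 10 m — it cannot stop.
Distance remaining when braking begins: 10 − 8.174 = 1.826 m.
v² = v₀² − 2a·d = 37.210 − 2 × 8.232 × 1.826 = 7.147 m²/s².
v = √7.147 = 2.673 m/s.

No — it strikes the obstacle at 2.7 m/s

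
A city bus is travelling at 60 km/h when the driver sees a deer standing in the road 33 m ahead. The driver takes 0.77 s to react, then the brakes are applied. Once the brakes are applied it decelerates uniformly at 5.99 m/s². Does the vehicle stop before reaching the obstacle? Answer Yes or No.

No

60 km/h ÷ 3.6 = 16.6667 m/s.
Reaction distance = 16.6667 × 0.77 = 12.833 m.
Braking distance = v²/(2a) = 277.779 / 11.980 = 23.187 m.
Total stopping distance = 12.833 + 23.187 = 36.020 m, vs 33 m available — it cannot stop in time and overshoots by 36.020 − 33 = 3.020 m.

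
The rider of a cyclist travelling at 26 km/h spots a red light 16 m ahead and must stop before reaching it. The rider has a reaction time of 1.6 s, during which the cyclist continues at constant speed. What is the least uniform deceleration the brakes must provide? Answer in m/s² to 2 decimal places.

26 km/h ÷ 3.6 = 7.2222 m/s.
Distance covered during reaction = 7.2222 × 1.6 = 11.556 m.
Distance available for braking: 16 − 11.556 = 4.444 m.
v² = 2a·d ⇒ a = v²/(2d) = 7.2222² / (2 × 4.444) = 52.160 / 8.888 = 5.8686 m/s².

Required deceleration ≈ 5.87 m/s²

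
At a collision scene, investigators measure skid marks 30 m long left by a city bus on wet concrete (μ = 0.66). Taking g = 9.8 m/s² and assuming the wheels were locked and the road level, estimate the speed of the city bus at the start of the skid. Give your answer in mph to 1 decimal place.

Deceleration a = μg = 0.66 × 9.8 = 6.468 m/s².
v = √(2a·d) = √(2 × 6.468 × 30) = √388.080 = 19.6997 m/s.
= 19.6997 ÷ 0.44704 = 44.067 mph.

Initial speed ≈ 44.1 mph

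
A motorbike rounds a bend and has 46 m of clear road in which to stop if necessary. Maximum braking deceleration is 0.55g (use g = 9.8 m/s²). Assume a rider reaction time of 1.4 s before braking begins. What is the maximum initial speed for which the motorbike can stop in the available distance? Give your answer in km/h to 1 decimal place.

a = 0.55 × 9.8 = 5.390 m/s².
Stopping distance: v·t_r + v²/(2a) = 46 with t_r = 1.4 s and a = 5.390 m/s².
So v² + 15.092 v − 495.88 = 0.
Positive root: v = −a·t_r + √((a·t_r)² + 2a·d) = −7.546 + √(56.942 + 495.88) = 15.9662 m/s.
15.9662 m/s × 3.6 = 57.478 km/h.

Maximum speed ≈ 57.5 km/h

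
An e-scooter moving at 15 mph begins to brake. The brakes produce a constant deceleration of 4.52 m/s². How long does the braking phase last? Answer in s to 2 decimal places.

15 mph × 0.44704 = 6.7056 m/s.
Braking time = v/a = 6.7056 / 4.520 = 1.484 s.

Braking time ≈ 1.48 s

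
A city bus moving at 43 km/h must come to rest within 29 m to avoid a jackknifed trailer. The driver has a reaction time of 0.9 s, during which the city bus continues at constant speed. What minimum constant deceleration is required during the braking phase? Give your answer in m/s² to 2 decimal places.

43 km/h ÷ 3.6 = 11.9444 m/s.
Distance covered during reaction = 11.9444 × 0.9 = 10.750 m.
Distance available for braking: 29 − 10.750 = 18.250 m.
v² = 2a·d ⇒ a = v²/(2d) = 11.9444² / (2 × 18.250) = 142.669 / 36.500 = 3.9087 m/s².

Required deceleration ≈ 3.91 m/s²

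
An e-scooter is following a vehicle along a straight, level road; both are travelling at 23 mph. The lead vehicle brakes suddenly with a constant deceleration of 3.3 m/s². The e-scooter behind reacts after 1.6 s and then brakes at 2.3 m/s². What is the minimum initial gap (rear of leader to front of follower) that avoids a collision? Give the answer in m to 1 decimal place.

Minimum gap ≈ 23.4 m

23 mph × 0.44704 = 10.2819 m/s.
Leader travels v²/(2a_L) = 105.717 / 6.600 = 16.018 m before stopping.
Follower covers v·t_r = 10.2819 × 1.6 = 16.451 m while reacting, then v²/(2a_F) = 105.717 / 4.600 = 22.982 m while braking, for a total of 16.451 + 22.982 = 39.433 m.
Since a_F ≤ a_L and the follower starts braking later, the follower is never slower than the leader, so the closest approach is when both have stopped.
Minimum gap = 39.433 − 16.018 = 23.415 m.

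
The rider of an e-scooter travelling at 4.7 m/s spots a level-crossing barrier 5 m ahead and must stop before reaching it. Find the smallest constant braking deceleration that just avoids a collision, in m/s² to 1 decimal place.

Required deceleration ≈ 2.2 m/s²

v² = 2a·d ⇒ a = v²/(2d) = 4.7000² / (2 × 5.000) = 22.090 / 10.000 = 2.2090 m/s².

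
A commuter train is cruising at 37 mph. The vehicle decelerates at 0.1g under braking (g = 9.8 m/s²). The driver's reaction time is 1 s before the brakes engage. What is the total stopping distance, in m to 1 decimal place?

Total stopping distance ≈ 156.1 m

37 mph × 0.44704 = 16.5405 m/s.
a = 0.1 × 9.8 = 0.980 m/s².
Reaction distance = v·t_r = 16.5405 × 1 = 16.541 m.
Braking distance = v²/(2a) = 16.5405² / (2 × 0.980) = 273.588 / 1.960 = 139.586 m.
Total = 16.541 + 139.586 = 156.127 m.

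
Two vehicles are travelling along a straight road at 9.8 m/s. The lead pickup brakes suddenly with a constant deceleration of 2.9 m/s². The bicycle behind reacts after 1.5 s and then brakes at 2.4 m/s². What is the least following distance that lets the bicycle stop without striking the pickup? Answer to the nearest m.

Minimum gap ≈ 18 m

Leader travels v²/(2a_L) = 96.040 / 5.800 = 16.559 m before stopping.
Follower covers v·t_r = 9.8000 × 1.5 = 14.700 m while reacting, then v²/(2a_F) = 96.040 / 4.800 = 20.008 m while braking, for a total of 14.700 + 20.008 = 34.708 m.
Since a_F ≤ a_L and the follower starts braking later, the follower is never slower than the leader, so the closest approach is when both have stopped.
Minimum gap = 34.708 − 16.559 = 18.149 m.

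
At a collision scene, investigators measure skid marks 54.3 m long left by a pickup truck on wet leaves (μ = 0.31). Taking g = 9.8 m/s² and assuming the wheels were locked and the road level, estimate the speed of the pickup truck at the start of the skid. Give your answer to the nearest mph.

Initial speed ≈ 41 mph

Deceleration a = μg = 0.31 × 9.8 = 3.038 m/s².
v = √(2a·d) = √(2 × 3.038 × 54.3) = √329.927 = 18.1639 m/s.
= 18.1639 ÷ 0.44704 = 40.631 mph.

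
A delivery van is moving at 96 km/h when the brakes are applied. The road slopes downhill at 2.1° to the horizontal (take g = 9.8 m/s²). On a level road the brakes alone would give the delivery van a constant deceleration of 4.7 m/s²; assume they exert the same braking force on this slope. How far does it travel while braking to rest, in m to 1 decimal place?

Braking distance ≈ 81.9 m

96 km/h ÷ 3.6 = 26.6667 m/s.
Gravity along the downhill slope reduces the braking deceleration: a_eff = 4.700 − 9.8·sin 2.1° = 4.700 − 0.359 = 4.341 m/s².
Braking distance = v²/(2a) = 26.6667² / (2 × 4.341) = 711.113 / 8.682 = 81.907 m.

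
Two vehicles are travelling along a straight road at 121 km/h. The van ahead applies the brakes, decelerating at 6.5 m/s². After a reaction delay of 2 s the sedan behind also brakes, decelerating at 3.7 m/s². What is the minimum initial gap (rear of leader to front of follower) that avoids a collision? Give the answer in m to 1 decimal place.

121 km/h ÷ 3.6 = 33.6111 m/s.
Leader travels v²/(2a_L) = 1129.706 / 13.000 = 86.900 m before stopping.
Follower covers v·t_r = 33.6111 × 2 = 67.222 m while reacting, then v²/(2a_F) = 1129.706 / 7.400 = 152.663 m while braking, for a total of 67.222 + 152.663 = 219.885 m.
Since a_F ≤ a_L and the follower starts braking later, the follower is never slower than the leader, so the closest approach is when both have stopped.
Minimum gap = 219.885 − 86.900 = 132.985 m.

Minimum gap ≈ 133.0 m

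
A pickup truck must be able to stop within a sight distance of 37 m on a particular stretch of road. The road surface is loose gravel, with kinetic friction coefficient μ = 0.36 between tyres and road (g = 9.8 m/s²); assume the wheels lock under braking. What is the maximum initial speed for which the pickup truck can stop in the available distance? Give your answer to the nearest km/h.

Maximum speed ≈ 58 km/h

a = μg = 0.36 × 9.8 = 3.528 m/s².
v²/(2a) = d ⇒ v = √(2 × 3.528 × 37) = √261.07 = 16.1577 m/s.
16.1577 m/s × 3.6 = 58.168 km/h.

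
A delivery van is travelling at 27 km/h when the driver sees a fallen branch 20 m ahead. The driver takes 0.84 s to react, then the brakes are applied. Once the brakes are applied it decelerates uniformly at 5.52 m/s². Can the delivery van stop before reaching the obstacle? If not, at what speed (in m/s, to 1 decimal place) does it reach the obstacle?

27 km/h ÷ 3.6 = 7.5000 m/s.
Reaction distance = 7.5000 × 0.84 = 6.300 m.
Braking distance = v²/(2a) = 56.250 / 11.040 = 5.095 m.
Total stopping distance = 6.300 + 5.095 = 11.395 m, vs 20 m available — it stops with 20 − 11.395 = 8.605 m to spare.

Yes — it stops about 8.6 m short of the obstacle, so it never reaches it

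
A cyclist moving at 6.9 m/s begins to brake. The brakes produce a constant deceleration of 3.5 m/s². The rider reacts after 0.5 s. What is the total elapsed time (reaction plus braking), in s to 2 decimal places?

Braking time = v/a = 6.9000 / 3.500 = 1.971 s.
Total = 0.5 + 1.971 = 2.471 s.

Total time ≈ 2.47 s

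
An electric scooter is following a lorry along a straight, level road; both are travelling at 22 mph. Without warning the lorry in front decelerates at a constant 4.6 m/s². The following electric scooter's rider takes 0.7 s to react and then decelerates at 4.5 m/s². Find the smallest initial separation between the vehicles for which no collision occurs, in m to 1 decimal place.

22 mph × 0.44704 = 9.8349 m/s.
Leader travels v²/(2a_L) = 96.725 / 9.200 = 10.514 m before stopping.
Follower covers v·t_r = 9.8349 × 0.7 = 6.884 m while reacting, then v²/(2a_F) = 96.725 / 9.000 = 10.747 m while braking, for a total of 6.884 + 10.747 = 17.631 m.
Since a_F ≤ a_L and the follower starts braking later, the follower is never slower than the leader, so the closest approach is when both have stopped.
Minimum gap = 17.631 − 10.514 = 7.117 m.

Minimum gap ≈ 7.1 m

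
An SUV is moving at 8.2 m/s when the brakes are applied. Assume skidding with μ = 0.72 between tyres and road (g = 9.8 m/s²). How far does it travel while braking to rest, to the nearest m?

a = μg = 0.72 × 9.8 = 7.056 m/s².
Braking distance = v²/(2a) = 8.2000² / (2 × 7.056) = 67.240 / 14.112 = 4.765 m.

Braking distance ≈ 5 m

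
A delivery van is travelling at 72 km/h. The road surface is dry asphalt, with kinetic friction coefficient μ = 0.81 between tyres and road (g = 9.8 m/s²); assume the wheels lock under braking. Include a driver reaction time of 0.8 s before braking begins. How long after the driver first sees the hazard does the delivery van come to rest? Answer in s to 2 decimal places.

72 km/h ÷ 3.6 = 20.0000 m/s.
a = μg = 0.81 × 9.8 = 7.938 m/s².
Braking time = v/a = 20.0000 / 7.938 = 2.520 s.
Total = 0.8 + 2.520 = 3.320 s.

Total time ≈ 3.32 s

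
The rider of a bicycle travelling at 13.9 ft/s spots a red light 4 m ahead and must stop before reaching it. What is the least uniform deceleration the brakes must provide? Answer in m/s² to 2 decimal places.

Required deceleration ≈ 2.24 m/s²

13.9 ft/s × 0.3048 = 4.2367 m/s.
v² = 2a·d ⇒ a = v²/(2d) = 4.2367² / (2 × 4.000) = 17.950 / 8.000 = 2.2437 m/s².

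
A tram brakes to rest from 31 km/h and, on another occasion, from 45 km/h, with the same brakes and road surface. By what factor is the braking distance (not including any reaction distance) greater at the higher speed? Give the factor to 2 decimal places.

Factor ≈ 2.11

Braking distance d = v²/(2a), so with a fixed, d ∝ v².
Factor = (45/31)² = 1.4516² = 2.1071.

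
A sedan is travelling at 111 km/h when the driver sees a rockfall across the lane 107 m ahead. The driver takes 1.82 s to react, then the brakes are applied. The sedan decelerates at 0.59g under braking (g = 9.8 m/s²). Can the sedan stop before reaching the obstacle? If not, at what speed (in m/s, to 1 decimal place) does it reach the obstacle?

111 km/h ÷ 3.6 = 30.8333 m/s.
a = 0.59 × 9.8 = 5.782 m/s².
Reaction distance = 30.8333 × 1.82 = 56.117 m.
Braking distance needed to stop: v²/(2a) = 950.692 / 11.564 = 82.211 m, so total needed = 56.117 + 82.211 = 138.328 m > 107 m — it cannot stop.
Distance remaining when braking begins: 107 − 56.117 = 50.883 m.
v² = v₀² − 2a·d = 950.692 − 2 × 5.782 × 50.883 = 362.281 m²/s².
v = √362.281 = 19.034 m/s.

No — it strikes the obstacle at 19.0 m/s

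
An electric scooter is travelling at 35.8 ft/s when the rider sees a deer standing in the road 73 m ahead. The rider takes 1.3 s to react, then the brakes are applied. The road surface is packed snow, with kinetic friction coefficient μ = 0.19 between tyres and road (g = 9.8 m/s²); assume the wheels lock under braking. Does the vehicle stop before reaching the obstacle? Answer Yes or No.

Yes

35.8 ft/s × 0.3048 = 10.9118 m/s.
a = μg = 0.19 × 9.8 = 1.862 m/s².
Reaction distance = 10.9118 × 1.3 = 14.185 m.
Braking distance = v²/(2a) = 119.067 / 3.724 = 31.973 m.
Total stopping distance = 14.185 + 31.973 = 46.158 m, vs 73 m available — it stops with 73 − 46.158 = 26.842 m to spare.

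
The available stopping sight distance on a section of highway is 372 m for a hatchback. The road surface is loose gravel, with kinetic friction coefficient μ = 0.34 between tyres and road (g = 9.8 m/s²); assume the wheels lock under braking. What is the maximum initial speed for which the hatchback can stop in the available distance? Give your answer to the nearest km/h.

Maximum speed ≈ 179 km/h

a = μg = 0.34 × 9.8 = 3.332 m/s².
v²/(2a) = d ⇒ v = √(2 × 3.332 × 372) = √2479.01 = 49.7897 m/s.
49.7897 m/s × 3.6 = 179.243 km/h.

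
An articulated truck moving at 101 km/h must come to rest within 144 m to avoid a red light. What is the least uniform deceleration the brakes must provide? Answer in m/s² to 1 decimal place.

101 km/h ÷ 3.6 = 28.0556 m/s.
v² = 2a·d ⇒ a = v²/(2d) = 28.0556² / (2 × 144.000) = 787.117 / 288.000 = 2.7330 m/s².

Required deceleration ≈ 2.7 m/s²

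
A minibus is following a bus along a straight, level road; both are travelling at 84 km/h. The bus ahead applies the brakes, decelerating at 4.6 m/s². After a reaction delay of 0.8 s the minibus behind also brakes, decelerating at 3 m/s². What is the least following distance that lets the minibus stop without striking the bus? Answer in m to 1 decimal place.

Minimum gap ≈ 50.2 m

84 km/h ÷ 3.6 = 23.3333 m/s.
Leader travels v²/(2a_L) = 544.443 / 9.200 = 59.179 m before stopping.
Follower covers v·t_r = 23.3333 × 0.8 = 18.667 m while reacting, then v²/(2a_F) = 544.443 / 6.000 = 90.740 m while braking, for a total of 18.667 + 90.740 = 109.407 m.
Since a_F ≤ a_L and the follower starts braking later, the follower is never slower than the leader, so the closest approach is when both have stopped.
Minimum gap = 109.407 − 59.179 = 50.228 m.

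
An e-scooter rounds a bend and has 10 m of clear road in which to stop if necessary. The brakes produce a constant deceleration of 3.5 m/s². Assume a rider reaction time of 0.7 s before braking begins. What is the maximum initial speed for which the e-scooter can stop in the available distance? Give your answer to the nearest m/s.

Stopping distance: v·t_r + v²/(2a) = 10 with t_r = 0.7 s and a = 3.500 m/s².
So v² + 4.900 v − 70.00 = 0.
Positive root: v = −a·t_r + √((a·t_r)² + 2a·d) = −2.450 + √(6.003 + 70.00) = 6.2680 m/s.

Maximum speed ≈ 6 m/s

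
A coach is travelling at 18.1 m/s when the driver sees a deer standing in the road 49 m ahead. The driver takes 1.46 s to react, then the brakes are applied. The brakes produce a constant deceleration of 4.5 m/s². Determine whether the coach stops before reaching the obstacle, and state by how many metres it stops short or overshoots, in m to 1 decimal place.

No — it overshoots by 13.8 m

Reaction distance = 18.1000 × 1.46 = 26.426 m.
Braking distance = v²/(2a) = 327.610 / 9.000 = 36.401 m.
Total stopping distance = 26.426 + 36.401 = 62.827 m, vs 49 m available — it cannot stop in time and overshoots by 62.827 − 49 = 13.827 m.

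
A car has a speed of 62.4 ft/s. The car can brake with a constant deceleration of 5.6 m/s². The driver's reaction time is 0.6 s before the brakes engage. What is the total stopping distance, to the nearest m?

62.4 ft/s × 0.3048 = 19.0195 m/s.
Reaction distance = v·t_r = 19.0195 × 0.6 = 11.412 m.
Braking distance = v²/(2a) = 19.0195² / (2 × 5.600) = 361.741 / 11.200 = 32.298 m.
Total = 11.412 + 32.298 = 43.710 m.

Total stopping distance ≈ 44 m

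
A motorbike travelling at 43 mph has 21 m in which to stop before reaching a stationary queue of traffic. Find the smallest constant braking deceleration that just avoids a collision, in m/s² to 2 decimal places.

Required deceleration ≈ 8.80 m/s²

43 mph × 0.44704 = 19.2227 m/s.
v² = 2a·d ⇒ a = v²/(2d) = 19.2227² / (2 × 21.000) = 369.512 / 42.000 = 8.7979 m/s².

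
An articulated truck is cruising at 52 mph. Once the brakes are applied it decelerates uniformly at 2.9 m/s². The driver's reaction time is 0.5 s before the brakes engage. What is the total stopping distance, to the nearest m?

52 mph × 0.44704 = 23.2461 m/s.
Reaction distance = v·t_r = 23.2461 × 0.5 = 11.623 m.
Braking distance = v²/(2a) = 23.2461² / (2 × 2.900) = 540.381 / 5.800 = 93.169 m.
Total = 11.623 + 93.169 = 104.792 m.

Total stopping distance ≈ 105 m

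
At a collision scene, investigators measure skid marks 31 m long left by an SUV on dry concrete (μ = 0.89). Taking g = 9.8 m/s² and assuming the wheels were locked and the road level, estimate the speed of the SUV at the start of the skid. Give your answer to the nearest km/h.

Initial speed ≈ 84 km/h

Deceleration a = μg = 0.89 × 9.8 = 8.722 m/s².
v = √(2a·d) = √(2 × 8.722 × 31) = √540.764 = 23.2543 m/s.
= 23.2543 × 3.6 = 83.715 km/h.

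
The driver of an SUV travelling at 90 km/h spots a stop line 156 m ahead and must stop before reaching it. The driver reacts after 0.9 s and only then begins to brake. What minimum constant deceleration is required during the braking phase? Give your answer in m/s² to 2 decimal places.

90 km/h ÷ 3.6 = 25.0000 m/s.
Distance covered during reaction = 25.0000 × 0.9 = 22.500 m.
Distance available for braking: 156 − 22.500 = 133.500 m.
v² = 2a·d ⇒ a = v²/(2d) = 25.0000² / (2 × 133.500) = 625.000 / 267.000 = 2.3408 m/s².

Required deceleration ≈ 2.34 m/s²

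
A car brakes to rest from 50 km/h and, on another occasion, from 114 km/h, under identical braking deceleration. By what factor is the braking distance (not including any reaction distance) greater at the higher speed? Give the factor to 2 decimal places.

Braking distance d = v²/(2a), so with a fixed, d ∝ v².
Factor = (114/50)² = 2.2800² = 5.1984.

Factor ≈ 5.20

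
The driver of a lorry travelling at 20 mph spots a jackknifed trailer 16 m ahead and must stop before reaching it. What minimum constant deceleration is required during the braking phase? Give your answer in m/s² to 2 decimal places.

20 mph × 0.44704 = 8.9408 m/s.
v² = 2a·d ⇒ a = v²/(2d) = 8.9408² / (2 × 16.000) = 79.938 / 32.000 = 2.4981 m/s².

Required deceleration ≈ 2.50 m/s²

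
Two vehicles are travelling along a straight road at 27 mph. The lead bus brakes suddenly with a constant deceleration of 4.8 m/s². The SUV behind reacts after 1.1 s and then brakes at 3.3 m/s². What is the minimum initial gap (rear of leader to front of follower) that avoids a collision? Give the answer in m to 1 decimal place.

27 mph × 0.44704 = 12.0701 m/s.
Leader travels v²/(2a_L) = 145.687 / 9.600 = 15.176 m before stopping.
Follower covers v·t_r = 12.0701 × 1.1 = 13.277 m while reacting, then v²/(2a_F) = 145.687 / 6.600 = 22.074 m while braking, for a total of 13.277 + 22.074 = 35.351 m.
Since a_F ≤ a_L and the follower starts braking later, the follower is never slower than the leader, so the closest approach is when both have stopped.
Minimum gap = 35.351 − 15.176 = 20.175 m.

Minimum gap ≈ 20.2 m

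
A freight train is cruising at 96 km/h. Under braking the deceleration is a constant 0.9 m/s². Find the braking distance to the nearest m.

96 km/h ÷ 3.6 = 26.6667 m/s.
Braking distance = v²/(2a) = 26.6667² / (2 × 0.900) = 711.113 / 1.800 = 395.063 m.

Braking distance ≈ 395 m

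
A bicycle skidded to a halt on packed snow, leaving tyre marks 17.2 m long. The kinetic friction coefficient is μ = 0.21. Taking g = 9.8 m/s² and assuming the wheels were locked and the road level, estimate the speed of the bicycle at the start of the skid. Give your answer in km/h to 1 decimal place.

Initial speed ≈ 30.3 km/h

Deceleration a = μg = 0.21 × 9.8 = 2.058 m/s².
v = √(2a·d) = √(2 × 2.058 × 17.2) = √70.795 = 8.4140 m/s.
= 8.4140 × 3.6 = 30.290 km/h.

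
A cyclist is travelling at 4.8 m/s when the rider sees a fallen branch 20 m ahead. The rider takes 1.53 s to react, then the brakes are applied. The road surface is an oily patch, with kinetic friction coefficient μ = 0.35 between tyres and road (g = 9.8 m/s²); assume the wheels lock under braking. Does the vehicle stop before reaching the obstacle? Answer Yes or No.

Yes

a = μg = 0.35 × 9.8 = 3.430 m/s².
Reaction distance = 4.8000 × 1.53 = 7.344 m.
Braking distance = v²/(2a) = 23.040 / 6.860 = 3.359 m.
Total stopping distance = 7.344 + 3.359 = 10.703 m, vs 20 m available — it stops with 20 − 10.703 = 9.297 m to spare.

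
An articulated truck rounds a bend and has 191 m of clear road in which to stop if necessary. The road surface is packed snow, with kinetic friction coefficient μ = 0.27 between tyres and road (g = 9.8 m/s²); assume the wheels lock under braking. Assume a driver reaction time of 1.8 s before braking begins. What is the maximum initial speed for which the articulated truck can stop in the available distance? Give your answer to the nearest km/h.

Maximum speed ≈ 99 km/h

a = μg = 0.27 × 9.8 = 2.646 m/s².
Stopping distance: v·t_r + v²/(2a) = 191 with t_r = 1.8 s and a = 2.646 m/s².
So v² + 9.526 v − 1010.77 = 0.
Positive root: v = −a·t_r + √((a·t_r)² + 2a·d) = −4.763 + √(22.686 + 1010.77) = 27.3844 m/s.
27.3844 m/s × 3.6 = 98.584 km/h.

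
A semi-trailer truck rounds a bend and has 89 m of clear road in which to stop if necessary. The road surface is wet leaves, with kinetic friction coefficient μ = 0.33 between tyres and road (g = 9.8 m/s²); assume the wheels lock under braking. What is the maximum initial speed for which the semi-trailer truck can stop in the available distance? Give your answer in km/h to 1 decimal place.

a = μg = 0.33 × 9.8 = 3.234 m/s².
v²/(2a) = d ⇒ v = √(2 × 3.234 × 89) = √575.65 = 23.9927 m/s.
23.9927 m/s × 3.6 = 86.374 km/h.

Maximum speed ≈ 86.4 km/h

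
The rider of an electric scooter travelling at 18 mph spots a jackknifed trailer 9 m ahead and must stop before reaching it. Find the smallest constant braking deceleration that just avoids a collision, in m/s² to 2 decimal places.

18 mph × 0.44704 = 8.0467 m/s.
v² = 2a·d ⇒ a = v²/(2d) = 8.0467² / (2 × 9.000) = 64.749 / 18.000 = 3.5972 m/s².

Required deceleration ≈ 3.60 m/s²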